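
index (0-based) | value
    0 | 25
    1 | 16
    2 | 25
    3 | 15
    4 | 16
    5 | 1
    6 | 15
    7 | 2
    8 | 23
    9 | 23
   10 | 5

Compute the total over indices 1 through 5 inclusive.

73

Elements at indices 1..5: 16, 25, 15, 16, 1
sum(16, 25, 15, 16, 1) = 73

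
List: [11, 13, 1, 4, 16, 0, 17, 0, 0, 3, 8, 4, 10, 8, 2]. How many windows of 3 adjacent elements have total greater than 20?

5

(11, 13, 1) → sum 25  > 20 ✓
(13, 1, 4) → sum 18
(1, 4, 16) → sum 21  > 20 ✓
(4, 16, 0) → sum 20
(16, 0, 17) → sum 33  > 20 ✓
(0, 17, 0) → sum 17
(17, 0, 0) → sum 17
(0, 0, 3) → sum 3
(0, 3, 8) → sum 11
(3, 8, 4) → sum 15
(8, 4, 10) → sum 22  > 20 ✓
(4, 10, 8) → sum 22  > 20 ✓
(10, 8, 2) → sum 20
5 windows satisfy the condition.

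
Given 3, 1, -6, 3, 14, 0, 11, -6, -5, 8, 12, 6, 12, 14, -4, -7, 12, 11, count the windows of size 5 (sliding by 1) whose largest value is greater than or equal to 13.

[3, 1, -6, 3, 14] → max 14  ≥ 13 ✓
[1, -6, 3, 14, 0] → max 14  ≥ 13 ✓
[-6, 3, 14, 0, 11] → max 14  ≥ 13 ✓
[3, 14, 0, 11, -6] → max 14  ≥ 13 ✓
[14, 0, 11, -6, -5] → max 14  ≥ 13 ✓
[0, 11, -6, -5, 8] → max 11
[11, -6, -5, 8, 12] → max 12
[-6, -5, 8, 12, 6] → max 12
[-5, 8, 12, 6, 12] → max 12
[8, 12, 6, 12, 14] → max 14  ≥ 13 ✓
[12, 6, 12, 14, -4] → max 14  ≥ 13 ✓
[6, 12, 14, -4, -7] → max 14  ≥ 13 ✓
[12, 14, -4, -7, 12] → max 14  ≥ 13 ✓
[14, -4, -7, 12, 11] → max 14  ≥ 13 ✓
10 windows satisfy the condition.

10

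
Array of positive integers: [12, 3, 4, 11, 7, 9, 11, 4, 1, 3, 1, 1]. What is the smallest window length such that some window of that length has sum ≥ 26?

3

add 12: running sum 12 < 26
add 3: running sum 15 < 26
add 4: running sum 19 < 26
add 11: shortest ending here [12, 3, 4, 11] sum 30, len 4
add 7: shortest ending here [12, 3, 4, 11, 7] sum 37, len 5
add 9: shortest ending here [11, 7, 9] sum 27, len 3
add 11: shortest ending here [7, 9, 11] sum 27, len 3
add 4: shortest ending here [7, 9, 11, 4] sum 31, len 4
add 1: shortest ending here [7, 9, 11, 4, 1] sum 32, len 5
add 3: shortest ending here [9, 11, 4, 1, 3] sum 28, len 5
add 1: shortest ending here [9, 11, 4, 1, 3, 1] sum 29, len 6
add 1: shortest ending here [9, 11, 4, 1, 3, 1, 1] sum 30, len 7
Shortest qualifying length: 3.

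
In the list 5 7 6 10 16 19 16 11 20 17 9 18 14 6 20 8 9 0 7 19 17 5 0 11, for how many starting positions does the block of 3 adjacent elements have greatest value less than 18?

[5, 7, 6] → max 7  < 18 ✓
[7, 6, 10] → max 10  < 18 ✓
[6, 10, 16] → max 16  < 18 ✓
[10, 16, 19] → max 19
[16, 19, 16] → max 19
[19, 16, 11] → max 19
[16, 11, 20] → max 20
[11, 20, 17] → max 20
[20, 17, 9] → max 20
[17, 9, 18] → max 18
[9, 18, 14] → max 18
[18, 14, 6] → max 18
[14, 6, 20] → max 20
[6, 20, 8] → max 20
[20, 8, 9] → max 20
[8, 9, 0] → max 9  < 18 ✓
[9, 0, 7] → max 9  < 18 ✓
[0, 7, 19] → max 19
[7, 19, 17] → max 19
[19, 17, 5] → max 19
[17, 5, 0] → max 17  < 18 ✓
[5, 0, 11] → max 11  < 18 ✓
7 windows satisfy the condition.

7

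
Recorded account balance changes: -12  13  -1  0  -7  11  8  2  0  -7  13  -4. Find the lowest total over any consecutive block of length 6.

[-12, 13, -1, 0, -7, 11] → sum 4
[13, -1, 0, -7, 11, 8] → sum 24
[-1, 0, -7, 11, 8, 2] → sum 13
[0, -7, 11, 8, 2, 0] → sum 14
[-7, 11, 8, 2, 0, -7] → sum 7
[11, 8, 2, 0, -7, 13] → sum 27
[8, 2, 0, -7, 13, -4] → sum 12
Lowest of these is 4.

4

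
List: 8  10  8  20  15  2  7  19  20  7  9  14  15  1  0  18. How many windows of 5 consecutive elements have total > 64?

8 10 8 20 15 → sum 61
10 8 20 15 2 → sum 55
8 20 15 2 7 → sum 52
20 15 2 7 19 → sum 63
15 2 7 19 20 → sum 63
2 7 19 20 7 → sum 55
7 19 20 7 9 → sum 62
19 20 7 9 14 → sum 69  > 64 ✓
20 7 9 14 15 → sum 65  > 64 ✓
7 9 14 15 1 → sum 46
9 14 15 1 0 → sum 39
14 15 1 0 18 → sum 48
2 windows satisfy the condition.

2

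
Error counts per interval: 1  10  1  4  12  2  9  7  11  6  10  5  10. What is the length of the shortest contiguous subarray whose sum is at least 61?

add 1: running sum 1 < 61
add 10: running sum 11 < 61
add 1: running sum 12 < 61
add 4: running sum 16 < 61
add 12: running sum 28 < 61
add 2: running sum 30 < 61
add 9: running sum 39 < 61
add 7: running sum 46 < 61
add 11: running sum 57 < 61
add 6: shortest ending here [10, 1, 4, 12, 2, 9, 7, 11, 6] sum 62, len 9
add 10: shortest ending here [4, 12, 2, 9, 7, 11, 6, 10] sum 61, len 8
add 5: shortest ending here [12, 2, 9, 7, 11, 6, 10, 5] sum 62, len 8
add 10: shortest ending here [12, 2, 9, 7, 11, 6, 10, 5, 10] sum 72, len 9
Shortest qualifying length: 8.

8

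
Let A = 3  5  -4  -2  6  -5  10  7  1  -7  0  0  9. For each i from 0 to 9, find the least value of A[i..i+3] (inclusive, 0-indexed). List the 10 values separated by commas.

Sliding a size-4 window across the 13 values:
3 5 -4 -2 → min -4
5 -4 -2 6 → min -4
-4 -2 6 -5 → min -5
-2 6 -5 10 → min -5
6 -5 10 7 → min -5
-5 10 7 1 → min -5
10 7 1 -7 → min -7
7 1 -7 0 → min -7
1 -7 0 0 → min -7
-7 0 0 9 → min -7

-4, -4, -5, -5, -5, -5, -7, -7, -7, -7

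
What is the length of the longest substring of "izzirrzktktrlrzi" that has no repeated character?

add i: [i] len 1
add z: [i, z] len 2
add z (repeat z, move left end past it): [z] len 1
add i: [z, i] len 2
add r: [z, i, r] len 3
add r (repeat r, move left end past it): [r] len 1
add z: [r, z] len 2
add k: [r, z, k] len 3
add t: [r, z, k, t] len 4
add k (repeat k, move left end past it): [t, k] len 2
add t (repeat t, move left end past it): [k, t] len 2
add r: [k, t, r] len 3
add l: [k, t, r, l] len 4
add r (repeat r, move left end past it): [l, r] len 2
add z: [l, r, z] len 3
add i: [l, r, z, i] len 4
Longest all-distinct length: 4.

4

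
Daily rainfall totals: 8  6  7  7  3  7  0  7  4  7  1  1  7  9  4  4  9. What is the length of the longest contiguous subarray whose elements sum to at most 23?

Extend to the right; shrink from the left whenever the sum exceeds 23:
[8] sum 8 len 1
[8, 6] sum 14 len 2
[8, 6, 7] sum 21 len 3
[6, 7, 7] sum 20 len 3
[6, 7, 7, 3] sum 23 len 4
[7, 3, 7] sum 17 len 3
[7, 3, 7, 0] sum 17 len 4
[3, 7, 0, 7] sum 17 len 4
[3, 7, 0, 7, 4] sum 21 len 5
[0, 7, 4, 7] sum 18 len 4
[0, 7, 4, 7, 1] sum 19 len 5
[0, 7, 4, 7, 1, 1] sum 20 len 6
[4, 7, 1, 1, 7] sum 20 len 5
[1, 1, 7, 9] sum 18 len 4
[1, 1, 7, 9, 4] sum 22 len 5
[9, 4, 4] sum 17 len 3
[4, 4, 9] sum 17 len 3
Longest length seen: 6.

6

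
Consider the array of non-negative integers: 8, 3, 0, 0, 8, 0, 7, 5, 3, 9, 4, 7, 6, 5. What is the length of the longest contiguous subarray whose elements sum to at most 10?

4

Extend to the right; shrink from the left whenever the sum exceeds 10:
→ 8: sum 8, len 1
→ 3 (dropped 8): sum 3, len 1
→ 0: sum 3, len 2
→ 0: sum 3, len 3
→ 8 (dropped 3): sum 8, len 3
→ 0: sum 8, len 4
→ 7 (dropped 0, 0, 8): sum 7, len 2
→ 5 (dropped 0, 7): sum 5, len 1
→ 3: sum 8, len 2
→ 9 (dropped 5, 3): sum 9, len 1
→ 4 (dropped 9): sum 4, len 1
→ 7 (dropped 4): sum 7, len 1
→ 6 (dropped 7): sum 6, len 1
→ 5 (dropped 6): sum 5, len 1
Longest length seen: 4.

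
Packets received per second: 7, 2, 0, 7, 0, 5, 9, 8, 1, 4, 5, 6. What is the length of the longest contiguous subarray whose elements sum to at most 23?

[7] sum 7 len 1
[7, 2] sum 9 len 2
[7, 2, 0] sum 9 len 3
[7, 2, 0, 7] sum 16 len 4
[7, 2, 0, 7, 0] sum 16 len 5
[7, 2, 0, 7, 0, 5] sum 21 len 6
[2, 0, 7, 0, 5, 9] sum 23 len 6
[0, 5, 9, 8] sum 22 len 4
[0, 5, 9, 8, 1] sum 23 len 5
[9, 8, 1, 4] sum 22 len 4
[8, 1, 4, 5] sum 18 len 4
[1, 4, 5, 6] sum 16 len 4
Longest length seen: 6.

6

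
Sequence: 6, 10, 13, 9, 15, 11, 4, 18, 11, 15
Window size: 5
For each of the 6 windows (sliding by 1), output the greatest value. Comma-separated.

15, 15, 15, 18, 18, 18

(6, 10, 13, 9, 15) → max 15
(10, 13, 9, 15, 11) → max 15
(13, 9, 15, 11, 4) → max 15
(9, 15, 11, 4, 18) → max 18
(15, 11, 4, 18, 11) → max 18
(11, 4, 18, 11, 15) → max 18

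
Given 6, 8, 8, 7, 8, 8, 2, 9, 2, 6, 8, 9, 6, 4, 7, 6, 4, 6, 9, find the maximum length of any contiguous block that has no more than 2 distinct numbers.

5

[6] 1 distinct, len 1
[6, 8] 2 distinct, len 2
[6, 8, 8] 2 distinct, len 3
[8, 8, 7] 2 distinct, len 3
[8, 8, 7, 8] 2 distinct, len 4
[8, 8, 7, 8, 8] 2 distinct, len 5
[8, 8, 2] 2 distinct, len 3
[2, 9] 2 distinct, len 2
[2, 9, 2] 2 distinct, len 3
[2, 6] 2 distinct, len 2
[6, 8] 2 distinct, len 2
[8, 9] 2 distinct, len 2
[9, 6] 2 distinct, len 2
[6, 4] 2 distinct, len 2
[4, 7] 2 distinct, len 2
[7, 6] 2 distinct, len 2
[6, 4] 2 distinct, len 2
[6, 4, 6] 2 distinct, len 3
[6, 9] 2 distinct, len 2
Longest length with ≤2 distinct: 5.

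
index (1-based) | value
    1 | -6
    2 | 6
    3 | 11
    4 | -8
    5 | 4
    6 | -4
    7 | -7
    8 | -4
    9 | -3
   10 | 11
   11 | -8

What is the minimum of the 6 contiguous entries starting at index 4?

-8

Elements at indices 4..9: -8, 4, -4, -7, -4, -3
min(-8, 4, -4, -7, -4, -3) = -8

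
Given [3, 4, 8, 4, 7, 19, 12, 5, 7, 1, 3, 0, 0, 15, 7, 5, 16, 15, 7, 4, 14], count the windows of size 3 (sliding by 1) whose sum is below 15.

4

3 4 8 → sum 15
4 8 4 → sum 16
8 4 7 → sum 19
4 7 19 → sum 30
7 19 12 → sum 38
19 12 5 → sum 36
12 5 7 → sum 24
5 7 1 → sum 13  < 15 ✓
7 1 3 → sum 11  < 15 ✓
1 3 0 → sum 4  < 15 ✓
3 0 0 → sum 3  < 15 ✓
0 0 15 → sum 15
0 15 7 → sum 22
15 7 5 → sum 27
7 5 16 → sum 28
5 16 15 → sum 36
16 15 7 → sum 38
15 7 4 → sum 26
7 4 14 → sum 25
4 windows satisfy the condition.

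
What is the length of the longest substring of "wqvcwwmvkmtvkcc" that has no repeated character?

add w: [w] len 1
add q: [w, q] len 2
add v: [w, q, v] len 3
add c: [w, q, v, c] len 4
add w (repeat w, move left end past it): [q, v, c, w] len 4
add w (repeat w, move left end past it): [w] len 1
add m: [w, m] len 2
add v: [w, m, v] len 3
add k: [w, m, v, k] len 4
add m (repeat m, move left end past it): [v, k, m] len 3
add t: [v, k, m, t] len 4
add v (repeat v, move left end past it): [k, m, t, v] len 4
add k (repeat k, move left end past it): [m, t, v, k] len 4
add c: [m, t, v, k, c] len 5
add c (repeat c, move left end past it): [c] len 1
Longest all-distinct length: 5.

5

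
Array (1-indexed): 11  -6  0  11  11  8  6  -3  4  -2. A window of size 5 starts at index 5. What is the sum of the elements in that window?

Elements at indices 5..9: 11, 8, 6, -3, 4
sum(11, 8, 6, -3, 4) = 26

26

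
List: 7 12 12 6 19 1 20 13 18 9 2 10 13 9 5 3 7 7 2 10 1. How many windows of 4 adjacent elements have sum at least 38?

[7, 12, 12, 6] → sum 37
[12, 12, 6, 19] → sum 49  ≥ 38 ✓
[12, 6, 19, 1] → sum 38  ≥ 38 ✓
[6, 19, 1, 20] → sum 46  ≥ 38 ✓
[19, 1, 20, 13] → sum 53  ≥ 38 ✓
[1, 20, 13, 18] → sum 52  ≥ 38 ✓
[20, 13, 18, 9] → sum 60  ≥ 38 ✓
[13, 18, 9, 2] → sum 42  ≥ 38 ✓
[18, 9, 2, 10] → sum 39  ≥ 38 ✓
[9, 2, 10, 13] → sum 34
[2, 10, 13, 9] → sum 34
[10, 13, 9, 5] → sum 37
[13, 9, 5, 3] → sum 30
[9, 5, 3, 7] → sum 24
[5, 3, 7, 7] → sum 22
[3, 7, 7, 2] → sum 19
[7, 7, 2, 10] → sum 26
[7, 2, 10, 1] → sum 20
8 windows satisfy the condition.

8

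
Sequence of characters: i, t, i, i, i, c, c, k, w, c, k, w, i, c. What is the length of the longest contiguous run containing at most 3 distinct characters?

[i] 1 distinct, len 1
[i, t] 2 distinct, len 2
[i, t, i] 2 distinct, len 3
[i, t, i, i] 2 distinct, len 4
[i, t, i, i, i] 2 distinct, len 5
[i, t, i, i, i, c] 3 distinct, len 6
[i, t, i, i, i, c, c] 3 distinct, len 7
[i, i, i, c, c, k] 3 distinct, len 6
[c, c, k, w] 3 distinct, len 4
[c, c, k, w, c] 3 distinct, len 5
[c, c, k, w, c, k] 3 distinct, len 6
[c, c, k, w, c, k, w] 3 distinct, len 7
[k, w, i] 3 distinct, len 3
[w, i, c] 3 distinct, len 3
Longest length with ≤3 distinct: 7.

7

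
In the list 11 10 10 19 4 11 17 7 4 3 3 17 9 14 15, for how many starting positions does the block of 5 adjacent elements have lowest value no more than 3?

6

(11, 10, 10, 19, 4) → min 4
(10, 10, 19, 4, 11) → min 4
(10, 19, 4, 11, 17) → min 4
(19, 4, 11, 17, 7) → min 4
(4, 11, 17, 7, 4) → min 4
(11, 17, 7, 4, 3) → min 3  ≤ 3 ✓
(17, 7, 4, 3, 3) → min 3  ≤ 3 ✓
(7, 4, 3, 3, 17) → min 3  ≤ 3 ✓
(4, 3, 3, 17, 9) → min 3  ≤ 3 ✓
(3, 3, 17, 9, 14) → min 3  ≤ 3 ✓
(3, 17, 9, 14, 15) → min 3  ≤ 3 ✓
6 windows satisfy the condition.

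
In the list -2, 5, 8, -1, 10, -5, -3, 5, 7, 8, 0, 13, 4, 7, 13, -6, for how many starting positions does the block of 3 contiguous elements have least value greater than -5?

-2 5 8 → min -2  > -5 ✓
5 8 -1 → min -1  > -5 ✓
8 -1 10 → min -1  > -5 ✓
-1 10 -5 → min -5
10 -5 -3 → min -5
-5 -3 5 → min -5
-3 5 7 → min -3  > -5 ✓
5 7 8 → min 5  > -5 ✓
7 8 0 → min 0  > -5 ✓
8 0 13 → min 0  > -5 ✓
0 13 4 → min 0  > -5 ✓
13 4 7 → min 4  > -5 ✓
4 7 13 → min 4  > -5 ✓
7 13 -6 → min -6
10 windows satisfy the condition.

10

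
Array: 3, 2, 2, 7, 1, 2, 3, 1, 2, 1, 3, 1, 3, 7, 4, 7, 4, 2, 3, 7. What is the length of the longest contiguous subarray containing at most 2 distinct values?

Extend right; when distinct count exceeds 2, shrink from the left:
[3] 1 distinct, len 1
[3, 2] 2 distinct, len 2
[3, 2, 2] 2 distinct, len 3
[2, 2, 7] 2 distinct, len 3
[7, 1] 2 distinct, len 2
[1, 2] 2 distinct, len 2
[2, 3] 2 distinct, len 2
[3, 1] 2 distinct, len 2
[1, 2] 2 distinct, len 2
[1, 2, 1] 2 distinct, len 3
[1, 3] 2 distinct, len 2
[1, 3, 1] 2 distinct, len 3
[1, 3, 1, 3] 2 distinct, len 4
[3, 7] 2 distinct, len 2
[7, 4] 2 distinct, len 2
[7, 4, 7] 2 distinct, len 3
[7, 4, 7, 4] 2 distinct, len 4
[4, 2] 2 distinct, len 2
[2, 3] 2 distinct, len 2
[3, 7] 2 distinct, len 2
Longest length with ≤2 distinct: 4.

4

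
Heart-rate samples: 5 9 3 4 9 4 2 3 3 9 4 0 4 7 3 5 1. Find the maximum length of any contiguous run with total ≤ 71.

[5] sum 5 len 1
[5, 9] sum 14 len 2
[5, 9, 3] sum 17 len 3
[5, 9, 3, 4] sum 21 len 4
[5, 9, 3, 4, 9] sum 30 len 5
[5, 9, 3, 4, 9, 4] sum 34 len 6
[5, 9, 3, 4, 9, 4, 2] sum 36 len 7
[5, 9, 3, 4, 9, 4, 2, 3] sum 39 len 8
[5, 9, 3, 4, 9, 4, 2, 3, 3] sum 42 len 9
[5, 9, 3, 4, 9, 4, 2, 3, 3, 9] sum 51 len 10
[5, 9, 3, 4, 9, 4, 2, 3, 3, 9, 4] sum 55 len 11
[5, 9, 3, 4, 9, 4, 2, 3, 3, 9, 4, 0] sum 55 len 12
[5, 9, 3, 4, 9, 4, 2, 3, 3, 9, 4, 0, 4] sum 59 len 13
[5, 9, 3, 4, 9, 4, 2, 3, 3, 9, 4, 0, 4, 7] sum 66 len 14
[5, 9, 3, 4, 9, 4, 2, 3, 3, 9, 4, 0, 4, 7, 3] sum 69 len 15
[9, 3, 4, 9, 4, 2, 3, 3, 9, 4, 0, 4, 7, 3, 5] sum 69 len 15
[9, 3, 4, 9, 4, 2, 3, 3, 9, 4, 0, 4, 7, 3, 5, 1] sum 70 len 16
Longest length seen: 16.

16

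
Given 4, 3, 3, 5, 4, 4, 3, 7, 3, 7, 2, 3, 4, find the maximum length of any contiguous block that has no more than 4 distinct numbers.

[4] 1 distinct, len 1
[4, 3] 2 distinct, len 2
[4, 3, 3] 2 distinct, len 3
[4, 3, 3, 5] 3 distinct, len 4
[4, 3, 3, 5, 4] 3 distinct, len 5
[4, 3, 3, 5, 4, 4] 3 distinct, len 6
[4, 3, 3, 5, 4, 4, 3] 3 distinct, len 7
[4, 3, 3, 5, 4, 4, 3, 7] 4 distinct, len 8
[4, 3, 3, 5, 4, 4, 3, 7, 3] 4 distinct, len 9
[4, 3, 3, 5, 4, 4, 3, 7, 3, 7] 4 distinct, len 10
[4, 4, 3, 7, 3, 7, 2] 4 distinct, len 7
[4, 4, 3, 7, 3, 7, 2, 3] 4 distinct, len 8
[4, 4, 3, 7, 3, 7, 2, 3, 4] 4 distinct, len 9
Longest length with ≤4 distinct: 10.

10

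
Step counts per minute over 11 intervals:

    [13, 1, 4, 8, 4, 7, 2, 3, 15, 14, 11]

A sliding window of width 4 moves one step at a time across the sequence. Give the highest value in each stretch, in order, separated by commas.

(13, 1, 4, 8) → max 13
(1, 4, 8, 4) → max 8
(4, 8, 4, 7) → max 8
(8, 4, 7, 2) → max 8
(4, 7, 2, 3) → max 7
(7, 2, 3, 15) → max 15
(2, 3, 15, 14) → max 15
(3, 15, 14, 11) → max 15

13, 8, 8, 8, 7, 15, 15, 15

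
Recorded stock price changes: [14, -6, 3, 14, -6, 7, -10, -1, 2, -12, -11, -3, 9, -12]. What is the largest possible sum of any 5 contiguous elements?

(14, -6, 3, 14, -6) → sum 19
(-6, 3, 14, -6, 7) → sum 12
(3, 14, -6, 7, -10) → sum 8
(14, -6, 7, -10, -1) → sum 4
(-6, 7, -10, -1, 2) → sum -8
(7, -10, -1, 2, -12) → sum -14
(-10, -1, 2, -12, -11) → sum -32
(-1, 2, -12, -11, -3) → sum -25
(2, -12, -11, -3, 9) → sum -15
(-12, -11, -3, 9, -12) → sum -29
Largest of these is 19.

19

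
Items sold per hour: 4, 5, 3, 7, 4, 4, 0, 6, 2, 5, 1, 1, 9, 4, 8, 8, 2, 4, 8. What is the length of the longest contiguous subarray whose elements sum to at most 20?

7

Extend to the right; shrink from the left whenever the sum exceeds 20:
→ 4: sum 4, len 1
→ 5: sum 9, len 2
→ 3: sum 12, len 3
→ 7: sum 19, len 4
→ 4 (dropped 4): sum 19, len 4
→ 4 (dropped 5): sum 18, len 4
→ 0: sum 18, len 5
→ 6 (dropped 3, 7): sum 14, len 4
→ 2: sum 16, len 5
→ 5 (dropped 4): sum 17, len 5
→ 1: sum 18, len 6
→ 1: sum 19, len 7
→ 9 (dropped 4, 0, 6): sum 18, len 5
→ 4 (dropped 2): sum 20, len 5
→ 8 (dropped 5, 1, 1, 9): sum 12, len 2
→ 8: sum 20, len 3
→ 2 (dropped 4): sum 18, len 3
→ 4 (dropped 8): sum 14, len 3
→ 8 (dropped 8): sum 14, len 3
Longest length seen: 7.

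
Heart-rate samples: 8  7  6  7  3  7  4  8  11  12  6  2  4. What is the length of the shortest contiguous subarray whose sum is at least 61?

add 8: running sum 8 < 61
add 7: running sum 15 < 61
add 6: running sum 21 < 61
add 7: running sum 28 < 61
add 3: running sum 31 < 61
add 7: running sum 38 < 61
add 4: running sum 42 < 61
add 8: running sum 50 < 61
add 11: shortest ending here [8, 7, 6, 7, 3, 7, 4, 8, 11] sum 61, len 9
add 12: shortest ending here [7, 6, 7, 3, 7, 4, 8, 11, 12] sum 65, len 9
add 6: shortest ending here [6, 7, 3, 7, 4, 8, 11, 12, 6] sum 64, len 9
add 2: shortest ending here [6, 7, 3, 7, 4, 8, 11, 12, 6, 2] sum 66, len 10
add 4: shortest ending here [7, 3, 7, 4, 8, 11, 12, 6, 2, 4] sum 64, len 10
Shortest qualifying length: 9.

9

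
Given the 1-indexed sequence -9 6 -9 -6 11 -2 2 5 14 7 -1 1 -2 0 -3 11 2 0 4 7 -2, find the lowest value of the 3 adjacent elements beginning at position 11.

-2

Elements at indices 11..13: -1, 1, -2
min(-1, 1, -2) = -2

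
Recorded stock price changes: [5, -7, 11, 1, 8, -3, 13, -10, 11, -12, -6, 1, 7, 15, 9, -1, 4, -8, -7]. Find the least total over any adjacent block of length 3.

(5, -7, 11) → sum 9
(-7, 11, 1) → sum 5
(11, 1, 8) → sum 20
(1, 8, -3) → sum 6
(8, -3, 13) → sum 18
(-3, 13, -10) → sum 0
(13, -10, 11) → sum 14
(-10, 11, -12) → sum -11
(11, -12, -6) → sum -7
(-12, -6, 1) → sum -17
(-6, 1, 7) → sum 2
(1, 7, 15) → sum 23
(7, 15, 9) → sum 31
(15, 9, -1) → sum 23
(9, -1, 4) → sum 12
(-1, 4, -8) → sum -5
(4, -8, -7) → sum -11
Least of these is -17.

-17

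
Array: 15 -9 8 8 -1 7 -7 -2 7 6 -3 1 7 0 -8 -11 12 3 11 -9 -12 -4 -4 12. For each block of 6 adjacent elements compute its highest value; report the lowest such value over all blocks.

7

Each size-6 window and its max:
(15, -9, 8, 8, -1, 7) → max 15
(-9, 8, 8, -1, 7, -7) → max 8
(8, 8, -1, 7, -7, -2) → max 8
(8, -1, 7, -7, -2, 7) → max 8
(-1, 7, -7, -2, 7, 6) → max 7
(7, -7, -2, 7, 6, -3) → max 7
(-7, -2, 7, 6, -3, 1) → max 7
(-2, 7, 6, -3, 1, 7) → max 7
(7, 6, -3, 1, 7, 0) → max 7
(6, -3, 1, 7, 0, -8) → max 7
(-3, 1, 7, 0, -8, -11) → max 7
(1, 7, 0, -8, -11, 12) → max 12
(7, 0, -8, -11, 12, 3) → max 12
(0, -8, -11, 12, 3, 11) → max 12
(-8, -11, 12, 3, 11, -9) → max 12
(-11, 12, 3, 11, -9, -12) → max 12
(12, 3, 11, -9, -12, -4) → max 12
(3, 11, -9, -12, -4, -4) → max 11
(11, -9, -12, -4, -4, 12) → max 12
Lowest of these is 7.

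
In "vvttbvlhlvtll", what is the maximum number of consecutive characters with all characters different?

[v] len 1
[v] len 1
[v, t] len 2
[t] len 1
[t, b] len 2
[t, b, v] len 3
[t, b, v, l] len 4
[t, b, v, l, h] len 5
[h, l] len 2
[h, l, v] len 3
[h, l, v, t] len 4
[v, t, l] len 3
[l] len 1
Longest all-distinct length: 5.

5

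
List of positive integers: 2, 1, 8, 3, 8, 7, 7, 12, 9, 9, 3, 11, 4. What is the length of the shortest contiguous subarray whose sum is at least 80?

11

add 2: running sum 2 < 80
add 1: running sum 3 < 80
add 8: running sum 11 < 80
add 3: running sum 14 < 80
add 8: running sum 22 < 80
add 7: running sum 29 < 80
add 7: running sum 36 < 80
add 12: running sum 48 < 80
add 9: running sum 57 < 80
add 9: running sum 66 < 80
add 3: running sum 69 < 80
add 11: shortest ending here [2, 1, 8, 3, 8, 7, 7, 12, 9, 9, 3, 11] sum 80, len 12
add 4: shortest ending here [8, 3, 8, 7, 7, 12, 9, 9, 3, 11, 4] sum 81, len 11
Shortest qualifying length: 11.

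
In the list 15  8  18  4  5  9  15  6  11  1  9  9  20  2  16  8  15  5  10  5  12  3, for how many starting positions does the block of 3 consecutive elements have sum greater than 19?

(15, 8, 18) → sum 41  > 19 ✓
(8, 18, 4) → sum 30  > 19 ✓
(18, 4, 5) → sum 27  > 19 ✓
(4, 5, 9) → sum 18
(5, 9, 15) → sum 29  > 19 ✓
(9, 15, 6) → sum 30  > 19 ✓
(15, 6, 11) → sum 32  > 19 ✓
(6, 11, 1) → sum 18
(11, 1, 9) → sum 21  > 19 ✓
(1, 9, 9) → sum 19
(9, 9, 20) → sum 38  > 19 ✓
(9, 20, 2) → sum 31  > 19 ✓
(20, 2, 16) → sum 38  > 19 ✓
(2, 16, 8) → sum 26  > 19 ✓
(16, 8, 15) → sum 39  > 19 ✓
(8, 15, 5) → sum 28  > 19 ✓
(15, 5, 10) → sum 30  > 19 ✓
(5, 10, 5) → sum 20  > 19 ✓
(10, 5, 12) → sum 27  > 19 ✓
(5, 12, 3) → sum 20  > 19 ✓
17 windows satisfy the condition.

17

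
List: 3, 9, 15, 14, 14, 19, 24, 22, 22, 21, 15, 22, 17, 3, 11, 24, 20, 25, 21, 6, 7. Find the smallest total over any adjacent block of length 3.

27

3 9 15 → sum 27
9 15 14 → sum 38
15 14 14 → sum 43
14 14 19 → sum 47
14 19 24 → sum 57
19 24 22 → sum 65
24 22 22 → sum 68
22 22 21 → sum 65
22 21 15 → sum 58
21 15 22 → sum 58
15 22 17 → sum 54
22 17 3 → sum 42
17 3 11 → sum 31
3 11 24 → sum 38
11 24 20 → sum 55
24 20 25 → sum 69
20 25 21 → sum 66
25 21 6 → sum 52
21 6 7 → sum 34
Smallest of these is 27.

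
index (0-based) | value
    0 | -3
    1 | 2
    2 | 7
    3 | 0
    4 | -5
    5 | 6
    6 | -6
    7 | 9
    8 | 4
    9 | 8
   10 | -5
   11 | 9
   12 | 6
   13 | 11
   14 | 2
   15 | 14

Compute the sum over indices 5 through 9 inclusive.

Elements at indices 5..9: 6, -6, 9, 4, 8
sum(6, -6, 9, 4, 8) = 21

21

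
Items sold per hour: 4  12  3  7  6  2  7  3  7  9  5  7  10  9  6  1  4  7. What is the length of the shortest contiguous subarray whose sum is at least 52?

7

Extend right; whenever the sum reaches 52, record the length and shrink from the left:
add 4: running sum 4 < 52
add 12: running sum 16 < 52
add 3: running sum 19 < 52
add 7: running sum 26 < 52
add 6: running sum 32 < 52
add 2: running sum 34 < 52
add 7: running sum 41 < 52
add 3: running sum 44 < 52
add 7: running sum 51 < 52
end 9: [12, 3, 7, 6, 2, 7, 3, 7, 9] sum 56, len 9
end 10: [12, 3, 7, 6, 2, 7, 3, 7, 9, 5] sum 61, len 10
end 11: [7, 6, 2, 7, 3, 7, 9, 5, 7] sum 53, len 9
end 12: [6, 2, 7, 3, 7, 9, 5, 7, 10] sum 56, len 9
end 13: [7, 3, 7, 9, 5, 7, 10, 9] sum 57, len 8
end 14: [7, 9, 5, 7, 10, 9, 6] sum 53, len 7
end 15: [7, 9, 5, 7, 10, 9, 6, 1] sum 54, len 8
end 16: [7, 9, 5, 7, 10, 9, 6, 1, 4] sum 58, len 9
end 17: [9, 5, 7, 10, 9, 6, 1, 4, 7] sum 58, len 9
Shortest qualifying length: 7.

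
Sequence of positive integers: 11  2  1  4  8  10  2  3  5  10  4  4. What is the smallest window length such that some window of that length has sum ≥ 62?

12

add 11: running sum 11 < 62
add 2: running sum 13 < 62
add 1: running sum 14 < 62
add 4: running sum 18 < 62
add 8: running sum 26 < 62
add 10: running sum 36 < 62
add 2: running sum 38 < 62
add 3: running sum 41 < 62
add 5: running sum 46 < 62
add 10: running sum 56 < 62
add 4: running sum 60 < 62
add 4: shortest ending here [11, 2, 1, 4, 8, 10, 2, 3, 5, 10, 4, 4] sum 64, len 12
Shortest qualifying length: 12.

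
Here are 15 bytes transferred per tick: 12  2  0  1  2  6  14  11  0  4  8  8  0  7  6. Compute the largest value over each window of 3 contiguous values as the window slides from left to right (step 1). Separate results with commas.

12, 2, 2, 6, 14, 14, 14, 11, 8, 8, 8, 8, 7

Sliding a size-3 window across the 15 values:
(12, 2, 0) → max 12
(2, 0, 1) → max 2
(0, 1, 2) → max 2
(1, 2, 6) → max 6
(2, 6, 14) → max 14
(6, 14, 11) → max 14
(14, 11, 0) → max 14
(11, 0, 4) → max 11
(0, 4, 8) → max 8
(4, 8, 8) → max 8
(8, 8, 0) → max 8
(8, 0, 7) → max 8
(0, 7, 6) → max 7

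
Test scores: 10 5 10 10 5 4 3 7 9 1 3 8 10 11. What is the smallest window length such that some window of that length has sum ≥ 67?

add 10: running sum 10 < 67
add 5: running sum 15 < 67
add 10: running sum 25 < 67
add 10: running sum 35 < 67
add 5: running sum 40 < 67
add 4: running sum 44 < 67
add 3: running sum 47 < 67
add 7: running sum 54 < 67
add 9: running sum 63 < 67
add 1: running sum 64 < 67
add 3: shortest ending here [10, 5, 10, 10, 5, 4, 3, 7, 9, 1, 3] sum 67, len 11
add 8: shortest ending here [10, 5, 10, 10, 5, 4, 3, 7, 9, 1, 3, 8] sum 75, len 12
add 10: shortest ending here [10, 10, 5, 4, 3, 7, 9, 1, 3, 8, 10] sum 70, len 11
add 11: shortest ending here [10, 5, 4, 3, 7, 9, 1, 3, 8, 10, 11] sum 71, len 11
Shortest qualifying length: 11.

11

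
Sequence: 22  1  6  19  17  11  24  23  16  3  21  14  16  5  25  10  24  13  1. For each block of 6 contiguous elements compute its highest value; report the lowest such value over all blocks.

22 1 6 19 17 11 → max 22
1 6 19 17 11 24 → max 24
6 19 17 11 24 23 → max 24
19 17 11 24 23 16 → max 24
17 11 24 23 16 3 → max 24
11 24 23 16 3 21 → max 24
24 23 16 3 21 14 → max 24
23 16 3 21 14 16 → max 23
16 3 21 14 16 5 → max 21
3 21 14 16 5 25 → max 25
21 14 16 5 25 10 → max 25
14 16 5 25 10 24 → max 25
16 5 25 10 24 13 → max 25
5 25 10 24 13 1 → max 25
Lowest of these is 21.

21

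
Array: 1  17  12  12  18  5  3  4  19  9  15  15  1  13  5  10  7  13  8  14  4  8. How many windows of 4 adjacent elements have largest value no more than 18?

15

[1, 17, 12, 12] → max 17  ≤ 18 ✓
[17, 12, 12, 18] → max 18  ≤ 18 ✓
[12, 12, 18, 5] → max 18  ≤ 18 ✓
[12, 18, 5, 3] → max 18  ≤ 18 ✓
[18, 5, 3, 4] → max 18  ≤ 18 ✓
[5, 3, 4, 19] → max 19
[3, 4, 19, 9] → max 19
[4, 19, 9, 15] → max 19
[19, 9, 15, 15] → max 19
[9, 15, 15, 1] → max 15  ≤ 18 ✓
[15, 15, 1, 13] → max 15  ≤ 18 ✓
[15, 1, 13, 5] → max 15  ≤ 18 ✓
[1, 13, 5, 10] → max 13  ≤ 18 ✓
[13, 5, 10, 7] → max 13  ≤ 18 ✓
[5, 10, 7, 13] → max 13  ≤ 18 ✓
[10, 7, 13, 8] → max 13  ≤ 18 ✓
[7, 13, 8, 14] → max 14  ≤ 18 ✓
[13, 8, 14, 4] → max 14  ≤ 18 ✓
[8, 14, 4, 8] → max 14  ≤ 18 ✓
15 windows satisfy the condition.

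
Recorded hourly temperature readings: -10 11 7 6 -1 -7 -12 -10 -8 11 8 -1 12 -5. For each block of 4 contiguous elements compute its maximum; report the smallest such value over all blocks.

-7

Each size-4 window and its max:
[-10, 11, 7, 6] → max 11
[11, 7, 6, -1] → max 11
[7, 6, -1, -7] → max 7
[6, -1, -7, -12] → max 6
[-1, -7, -12, -10] → max -1
[-7, -12, -10, -8] → max -7
[-12, -10, -8, 11] → max 11
[-10, -8, 11, 8] → max 11
[-8, 11, 8, -1] → max 11
[11, 8, -1, 12] → max 12
[8, -1, 12, -5] → max 12
Smallest of these is -7.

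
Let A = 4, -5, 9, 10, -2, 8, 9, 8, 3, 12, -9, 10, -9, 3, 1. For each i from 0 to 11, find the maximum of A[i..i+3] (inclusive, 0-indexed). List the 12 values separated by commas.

Sliding a size-4 window across the 15 values:
(4, -5, 9, 10) → max 10
(-5, 9, 10, -2) → max 10
(9, 10, -2, 8) → max 10
(10, -2, 8, 9) → max 10
(-2, 8, 9, 8) → max 9
(8, 9, 8, 3) → max 9
(9, 8, 3, 12) → max 12
(8, 3, 12, -9) → max 12
(3, 12, -9, 10) → max 12
(12, -9, 10, -9) → max 12
(-9, 10, -9, 3) → max 10
(10, -9, 3, 1) → max 10

10, 10, 10, 10, 9, 9, 12, 12, 12, 12, 10, 10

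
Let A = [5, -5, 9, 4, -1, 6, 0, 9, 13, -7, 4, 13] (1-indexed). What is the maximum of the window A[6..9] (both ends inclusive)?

Elements at indices 6..9: 6, 0, 9, 13
max(6, 0, 9, 13) = 13

13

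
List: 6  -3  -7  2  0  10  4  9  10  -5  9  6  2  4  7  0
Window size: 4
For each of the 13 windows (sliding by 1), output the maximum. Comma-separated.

6, 2, 10, 10, 10, 10, 10, 10, 10, 9, 9, 7, 7

[6, -3, -7, 2] → max 6
[-3, -7, 2, 0] → max 2
[-7, 2, 0, 10] → max 10
[2, 0, 10, 4] → max 10
[0, 10, 4, 9] → max 10
[10, 4, 9, 10] → max 10
[4, 9, 10, -5] → max 10
[9, 10, -5, 9] → max 10
[10, -5, 9, 6] → max 10
[-5, 9, 6, 2] → max 9
[9, 6, 2, 4] → max 9
[6, 2, 4, 7] → max 7
[2, 4, 7, 0] → max 7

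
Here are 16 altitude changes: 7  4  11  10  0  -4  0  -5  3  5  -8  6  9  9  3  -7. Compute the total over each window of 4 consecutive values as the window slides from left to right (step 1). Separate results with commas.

7 4 11 10 → sum 32
4 11 10 0 → sum 25
11 10 0 -4 → sum 17
10 0 -4 0 → sum 6
0 -4 0 -5 → sum -9
-4 0 -5 3 → sum -6
0 -5 3 5 → sum 3
-5 3 5 -8 → sum -5
3 5 -8 6 → sum 6
5 -8 6 9 → sum 12
-8 6 9 9 → sum 16
6 9 9 3 → sum 27
9 9 3 -7 → sum 14

32, 25, 17, 6, -9, -6, 3, -5, 6, 12, 16, 27, 14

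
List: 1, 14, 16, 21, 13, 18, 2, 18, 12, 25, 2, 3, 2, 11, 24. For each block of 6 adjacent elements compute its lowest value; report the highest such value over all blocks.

2

Each size-6 window and its min:
(1, 14, 16, 21, 13, 18) → min 1
(14, 16, 21, 13, 18, 2) → min 2
(16, 21, 13, 18, 2, 18) → min 2
(21, 13, 18, 2, 18, 12) → min 2
(13, 18, 2, 18, 12, 25) → min 2
(18, 2, 18, 12, 25, 2) → min 2
(2, 18, 12, 25, 2, 3) → min 2
(18, 12, 25, 2, 3, 2) → min 2
(12, 25, 2, 3, 2, 11) → min 2
(25, 2, 3, 2, 11, 24) → min 2
Highest of these is 2.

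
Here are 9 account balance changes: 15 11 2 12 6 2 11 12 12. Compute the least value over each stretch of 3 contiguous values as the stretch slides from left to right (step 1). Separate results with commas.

2, 2, 2, 2, 2, 2, 11

15 11 2 → min 2
11 2 12 → min 2
2 12 6 → min 2
12 6 2 → min 2
6 2 11 → min 2
2 11 12 → min 2
11 12 12 → min 11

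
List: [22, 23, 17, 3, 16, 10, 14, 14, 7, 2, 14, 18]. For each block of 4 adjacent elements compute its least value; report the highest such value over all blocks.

10

Each size-4 window and its min:
(22, 23, 17, 3) → min 3
(23, 17, 3, 16) → min 3
(17, 3, 16, 10) → min 3
(3, 16, 10, 14) → min 3
(16, 10, 14, 14) → min 10
(10, 14, 14, 7) → min 7
(14, 14, 7, 2) → min 2
(14, 7, 2, 14) → min 2
(7, 2, 14, 18) → min 2
Highest of these is 10.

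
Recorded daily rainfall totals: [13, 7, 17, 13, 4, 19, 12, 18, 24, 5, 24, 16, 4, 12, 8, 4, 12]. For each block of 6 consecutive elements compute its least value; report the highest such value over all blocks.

Window mins for each of the 12 positions:
13 7 17 13 4 19 → min 4
7 17 13 4 19 12 → min 4
17 13 4 19 12 18 → min 4
13 4 19 12 18 24 → min 4
4 19 12 18 24 5 → min 4
19 12 18 24 5 24 → min 5
12 18 24 5 24 16 → min 5
18 24 5 24 16 4 → min 4
24 5 24 16 4 12 → min 4
5 24 16 4 12 8 → min 4
24 16 4 12 8 4 → min 4
16 4 12 8 4 12 → min 4
Highest of these is 5.

5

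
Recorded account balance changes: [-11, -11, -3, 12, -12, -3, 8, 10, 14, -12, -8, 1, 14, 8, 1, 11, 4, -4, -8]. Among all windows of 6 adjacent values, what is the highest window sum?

39

Each size-6 window and its sum:
-11 -11 -3 12 -12 -3 → sum -28
-11 -3 12 -12 -3 8 → sum -9
-3 12 -12 -3 8 10 → sum 12
12 -12 -3 8 10 14 → sum 29
-12 -3 8 10 14 -12 → sum 5
-3 8 10 14 -12 -8 → sum 9
8 10 14 -12 -8 1 → sum 13
10 14 -12 -8 1 14 → sum 19
14 -12 -8 1 14 8 → sum 17
-12 -8 1 14 8 1 → sum 4
-8 1 14 8 1 11 → sum 27
1 14 8 1 11 4 → sum 39
14 8 1 11 4 -4 → sum 34
8 1 11 4 -4 -8 → sum 12
Highest of these is 39.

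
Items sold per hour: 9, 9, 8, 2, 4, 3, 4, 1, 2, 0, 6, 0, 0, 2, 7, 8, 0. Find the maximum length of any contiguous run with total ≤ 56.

16

[9] sum 9 len 1
[9, 9] sum 18 len 2
[9, 9, 8] sum 26 len 3
[9, 9, 8, 2] sum 28 len 4
[9, 9, 8, 2, 4] sum 32 len 5
[9, 9, 8, 2, 4, 3] sum 35 len 6
[9, 9, 8, 2, 4, 3, 4] sum 39 len 7
[9, 9, 8, 2, 4, 3, 4, 1] sum 40 len 8
[9, 9, 8, 2, 4, 3, 4, 1, 2] sum 42 len 9
[9, 9, 8, 2, 4, 3, 4, 1, 2, 0] sum 42 len 10
[9, 9, 8, 2, 4, 3, 4, 1, 2, 0, 6] sum 48 len 11
[9, 9, 8, 2, 4, 3, 4, 1, 2, 0, 6, 0] sum 48 len 12
[9, 9, 8, 2, 4, 3, 4, 1, 2, 0, 6, 0, 0] sum 48 len 13
[9, 9, 8, 2, 4, 3, 4, 1, 2, 0, 6, 0, 0, 2] sum 50 len 14
[9, 8, 2, 4, 3, 4, 1, 2, 0, 6, 0, 0, 2, 7] sum 48 len 14
[9, 8, 2, 4, 3, 4, 1, 2, 0, 6, 0, 0, 2, 7, 8] sum 56 len 15
[9, 8, 2, 4, 3, 4, 1, 2, 0, 6, 0, 0, 2, 7, 8, 0] sum 56 len 16
Longest length seen: 16.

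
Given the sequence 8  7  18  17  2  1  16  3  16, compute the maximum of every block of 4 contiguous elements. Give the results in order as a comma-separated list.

18, 18, 18, 17, 16, 16

(8, 7, 18, 17) → max 18
(7, 18, 17, 2) → max 18
(18, 17, 2, 1) → max 18
(17, 2, 1, 16) → max 17
(2, 1, 16, 3) → max 16
(1, 16, 3, 16) → max 16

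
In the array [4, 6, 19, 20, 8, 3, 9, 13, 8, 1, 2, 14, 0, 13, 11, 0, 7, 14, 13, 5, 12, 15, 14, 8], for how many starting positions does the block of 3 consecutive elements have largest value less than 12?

4 6 19 → max 19
6 19 20 → max 20
19 20 8 → max 20
20 8 3 → max 20
8 3 9 → max 9  < 12 ✓
3 9 13 → max 13
9 13 8 → max 13
13 8 1 → max 13
8 1 2 → max 8  < 12 ✓
1 2 14 → max 14
2 14 0 → max 14
14 0 13 → max 14
0 13 11 → max 13
13 11 0 → max 13
11 0 7 → max 11  < 12 ✓
0 7 14 → max 14
7 14 13 → max 14
14 13 5 → max 14
13 5 12 → max 13
5 12 15 → max 15
12 15 14 → max 15
15 14 8 → max 15
3 windows satisfy the condition.

3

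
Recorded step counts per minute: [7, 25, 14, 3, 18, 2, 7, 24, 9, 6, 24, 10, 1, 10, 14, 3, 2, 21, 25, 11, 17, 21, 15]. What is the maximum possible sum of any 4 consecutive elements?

7 25 14 3 → sum 49
25 14 3 18 → sum 60
14 3 18 2 → sum 37
3 18 2 7 → sum 30
18 2 7 24 → sum 51
2 7 24 9 → sum 42
7 24 9 6 → sum 46
24 9 6 24 → sum 63
9 6 24 10 → sum 49
6 24 10 1 → sum 41
24 10 1 10 → sum 45
10 1 10 14 → sum 35
1 10 14 3 → sum 28
10 14 3 2 → sum 29
14 3 2 21 → sum 40
3 2 21 25 → sum 51
2 21 25 11 → sum 59
21 25 11 17 → sum 74
25 11 17 21 → sum 74
11 17 21 15 → sum 64
Maximum of these is 74.

74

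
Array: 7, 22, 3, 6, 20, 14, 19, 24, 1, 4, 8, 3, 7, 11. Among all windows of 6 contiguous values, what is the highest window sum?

[7, 22, 3, 6, 20, 14] → sum 72
[22, 3, 6, 20, 14, 19] → sum 84
[3, 6, 20, 14, 19, 24] → sum 86
[6, 20, 14, 19, 24, 1] → sum 84
[20, 14, 19, 24, 1, 4] → sum 82
[14, 19, 24, 1, 4, 8] → sum 70
[19, 24, 1, 4, 8, 3] → sum 59
[24, 1, 4, 8, 3, 7] → sum 47
[1, 4, 8, 3, 7, 11] → sum 34
Highest of these is 86.

86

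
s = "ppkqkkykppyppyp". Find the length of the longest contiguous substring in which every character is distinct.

3

add p: [p] len 1
add p (repeat p, move left end past it): [p] len 1
add k: [p, k] len 2
add q: [p, k, q] len 3
add k (repeat k, move left end past it): [q, k] len 2
add k (repeat k, move left end past it): [k] len 1
add y: [k, y] len 2
add k (repeat k, move left end past it): [y, k] len 2
add p: [y, k, p] len 3
add p (repeat p, move left end past it): [p] len 1
add y: [p, y] len 2
add p (repeat p, move left end past it): [y, p] len 2
add p (repeat p, move left end past it): [p] len 1
add y: [p, y] len 2
add p (repeat p, move left end past it): [y, p] len 2
Longest all-distinct length: 3.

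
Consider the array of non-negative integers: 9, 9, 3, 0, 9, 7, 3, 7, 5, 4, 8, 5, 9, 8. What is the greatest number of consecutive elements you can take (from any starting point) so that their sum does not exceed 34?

7

Extend to the right; shrink from the left whenever the sum exceeds 34:
add 9: [9] sum 9, len 1
add 9: [9, 9] sum 18, len 2
add 3: [9, 9, 3] sum 21, len 3
add 0: [9, 9, 3, 0] sum 21, len 4
add 9: [9, 9, 3, 0, 9] sum 30, len 5
add 7: [9, 3, 0, 9, 7] sum 28, len 5
add 3: [9, 3, 0, 9, 7, 3] sum 31, len 6
add 7: [3, 0, 9, 7, 3, 7] sum 29, len 6
add 5: [3, 0, 9, 7, 3, 7, 5] sum 34, len 7
add 4: [7, 3, 7, 5, 4] sum 26, len 5
add 8: [7, 3, 7, 5, 4, 8] sum 34, len 6
add 5: [3, 7, 5, 4, 8, 5] sum 32, len 6
add 9: [5, 4, 8, 5, 9] sum 31, len 5
add 8: [4, 8, 5, 9, 8] sum 34, len 5
Longest length seen: 7.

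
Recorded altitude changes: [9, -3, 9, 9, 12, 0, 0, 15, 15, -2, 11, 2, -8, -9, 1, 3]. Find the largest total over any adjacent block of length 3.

Each size-3 window and its sum:
[9, -3, 9] → sum 15
[-3, 9, 9] → sum 15
[9, 9, 12] → sum 30
[9, 12, 0] → sum 21
[12, 0, 0] → sum 12
[0, 0, 15] → sum 15
[0, 15, 15] → sum 30
[15, 15, -2] → sum 28
[15, -2, 11] → sum 24
[-2, 11, 2] → sum 11
[11, 2, -8] → sum 5
[2, -8, -9] → sum -15
[-8, -9, 1] → sum -16
[-9, 1, 3] → sum -5
Largest of these is 30.

30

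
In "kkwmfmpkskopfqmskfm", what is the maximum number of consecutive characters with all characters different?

add k: [k] len 1
add k (repeat k, move left end past it): [k] len 1
add w: [k, w] len 2
add m: [k, w, m] len 3
add f: [k, w, m, f] len 4
add m (repeat m, move left end past it): [f, m] len 2
add p: [f, m, p] len 3
add k: [f, m, p, k] len 4
add s: [f, m, p, k, s] len 5
add k (repeat k, move left end past it): [s, k] len 2
add o: [s, k, o] len 3
add p: [s, k, o, p] len 4
add f: [s, k, o, p, f] len 5
add q: [s, k, o, p, f, q] len 6
add m: [s, k, o, p, f, q, m] len 7
add s (repeat s, move left end past it): [k, o, p, f, q, m, s] len 7
add k (repeat k, move left end past it): [o, p, f, q, m, s, k] len 7
add f (repeat f, move left end past it): [q, m, s, k, f] len 5
add m (repeat m, move left end past it): [s, k, f, m] len 4
Longest all-distinct length: 7.

7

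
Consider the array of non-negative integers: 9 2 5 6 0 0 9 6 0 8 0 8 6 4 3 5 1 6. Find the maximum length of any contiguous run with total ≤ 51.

Extend to the right; shrink from the left whenever the sum exceeds 51:
→ 9: sum 9, len 1
→ 2: sum 11, len 2
→ 5: sum 16, len 3
→ 6: sum 22, len 4
→ 0: sum 22, len 5
→ 0: sum 22, len 6
→ 9: sum 31, len 7
→ 6: sum 37, len 8
→ 0: sum 37, len 9
→ 8: sum 45, len 10
→ 0: sum 45, len 11
→ 8 (dropped 9): sum 44, len 11
→ 6: sum 50, len 12
→ 4 (dropped 2, 5): sum 47, len 11
→ 3: sum 50, len 12
→ 5 (dropped 6): sum 49, len 12
→ 1: sum 50, len 13
→ 6 (dropped 0, 0, 9): sum 47, len 11
Longest length seen: 13.

13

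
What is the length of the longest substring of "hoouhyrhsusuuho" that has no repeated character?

add h: [h] len 1
add o: [h, o] len 2
add o (repeat o, move left end past it): [o] len 1
add u: [o, u] len 2
add h: [o, u, h] len 3
add y: [o, u, h, y] len 4
add r: [o, u, h, y, r] len 5
add h (repeat h, move left end past it): [y, r, h] len 3
add s: [y, r, h, s] len 4
add u: [y, r, h, s, u] len 5
add s (repeat s, move left end past it): [u, s] len 2
add u (repeat u, move left end past it): [s, u] len 2
add u (repeat u, move left end past it): [u] len 1
add h: [u, h] len 2
add o: [u, h, o] len 3
Longest all-distinct length: 5.

5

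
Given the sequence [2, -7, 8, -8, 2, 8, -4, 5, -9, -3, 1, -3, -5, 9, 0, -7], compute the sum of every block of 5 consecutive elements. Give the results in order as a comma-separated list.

-3, 3, 6, 3, 2, -3, -10, -9, -19, -1, 2, -6

[2, -7, 8, -8, 2] → sum -3
[-7, 8, -8, 2, 8] → sum 3
[8, -8, 2, 8, -4] → sum 6
[-8, 2, 8, -4, 5] → sum 3
[2, 8, -4, 5, -9] → sum 2
[8, -4, 5, -9, -3] → sum -3
[-4, 5, -9, -3, 1] → sum -10
[5, -9, -3, 1, -3] → sum -9
[-9, -3, 1, -3, -5] → sum -19
[-3, 1, -3, -5, 9] → sum -1
[1, -3, -5, 9, 0] → sum 2
[-3, -5, 9, 0, -7] → sum -6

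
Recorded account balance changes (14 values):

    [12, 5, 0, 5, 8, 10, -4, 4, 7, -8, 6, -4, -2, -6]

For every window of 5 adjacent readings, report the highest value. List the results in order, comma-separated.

12, 10, 10, 10, 10, 10, 7, 7, 7, 6

[12, 5, 0, 5, 8] → max 12
[5, 0, 5, 8, 10] → max 10
[0, 5, 8, 10, -4] → max 10
[5, 8, 10, -4, 4] → max 10
[8, 10, -4, 4, 7] → max 10
[10, -4, 4, 7, -8] → max 10
[-4, 4, 7, -8, 6] → max 7
[4, 7, -8, 6, -4] → max 7
[7, -8, 6, -4, -2] → max 7
[-8, 6, -4, -2, -6] → max 6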